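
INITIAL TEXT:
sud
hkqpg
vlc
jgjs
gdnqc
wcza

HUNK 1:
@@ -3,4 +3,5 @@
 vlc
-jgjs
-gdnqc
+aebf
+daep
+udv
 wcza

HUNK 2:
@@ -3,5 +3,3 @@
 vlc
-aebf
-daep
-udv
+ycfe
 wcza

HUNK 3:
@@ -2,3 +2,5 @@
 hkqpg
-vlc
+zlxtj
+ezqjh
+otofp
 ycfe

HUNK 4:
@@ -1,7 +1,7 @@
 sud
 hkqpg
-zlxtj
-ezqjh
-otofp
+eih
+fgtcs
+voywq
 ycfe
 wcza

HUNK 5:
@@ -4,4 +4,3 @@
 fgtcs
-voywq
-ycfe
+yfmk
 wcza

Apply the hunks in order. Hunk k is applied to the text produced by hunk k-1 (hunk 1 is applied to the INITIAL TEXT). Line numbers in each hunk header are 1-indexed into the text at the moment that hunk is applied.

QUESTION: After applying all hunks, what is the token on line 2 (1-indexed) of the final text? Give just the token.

Hunk 1: at line 3 remove [jgjs,gdnqc] add [aebf,daep,udv] -> 7 lines: sud hkqpg vlc aebf daep udv wcza
Hunk 2: at line 3 remove [aebf,daep,udv] add [ycfe] -> 5 lines: sud hkqpg vlc ycfe wcza
Hunk 3: at line 2 remove [vlc] add [zlxtj,ezqjh,otofp] -> 7 lines: sud hkqpg zlxtj ezqjh otofp ycfe wcza
Hunk 4: at line 1 remove [zlxtj,ezqjh,otofp] add [eih,fgtcs,voywq] -> 7 lines: sud hkqpg eih fgtcs voywq ycfe wcza
Hunk 5: at line 4 remove [voywq,ycfe] add [yfmk] -> 6 lines: sud hkqpg eih fgtcs yfmk wcza
Final line 2: hkqpg

Answer: hkqpg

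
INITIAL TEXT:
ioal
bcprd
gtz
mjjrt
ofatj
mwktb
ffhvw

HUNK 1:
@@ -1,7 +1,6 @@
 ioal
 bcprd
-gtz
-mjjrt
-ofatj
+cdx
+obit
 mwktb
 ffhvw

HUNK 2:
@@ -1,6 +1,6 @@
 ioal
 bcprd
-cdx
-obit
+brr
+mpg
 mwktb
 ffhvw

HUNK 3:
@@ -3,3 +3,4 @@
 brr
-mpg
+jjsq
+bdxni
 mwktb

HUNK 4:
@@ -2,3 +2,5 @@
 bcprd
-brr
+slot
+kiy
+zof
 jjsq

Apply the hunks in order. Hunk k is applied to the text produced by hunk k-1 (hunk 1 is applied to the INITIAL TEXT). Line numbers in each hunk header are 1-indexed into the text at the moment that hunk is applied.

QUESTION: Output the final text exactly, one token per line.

Hunk 1: at line 1 remove [gtz,mjjrt,ofatj] add [cdx,obit] -> 6 lines: ioal bcprd cdx obit mwktb ffhvw
Hunk 2: at line 1 remove [cdx,obit] add [brr,mpg] -> 6 lines: ioal bcprd brr mpg mwktb ffhvw
Hunk 3: at line 3 remove [mpg] add [jjsq,bdxni] -> 7 lines: ioal bcprd brr jjsq bdxni mwktb ffhvw
Hunk 4: at line 2 remove [brr] add [slot,kiy,zof] -> 9 lines: ioal bcprd slot kiy zof jjsq bdxni mwktb ffhvw

Answer: ioal
bcprd
slot
kiy
zof
jjsq
bdxni
mwktb
ffhvw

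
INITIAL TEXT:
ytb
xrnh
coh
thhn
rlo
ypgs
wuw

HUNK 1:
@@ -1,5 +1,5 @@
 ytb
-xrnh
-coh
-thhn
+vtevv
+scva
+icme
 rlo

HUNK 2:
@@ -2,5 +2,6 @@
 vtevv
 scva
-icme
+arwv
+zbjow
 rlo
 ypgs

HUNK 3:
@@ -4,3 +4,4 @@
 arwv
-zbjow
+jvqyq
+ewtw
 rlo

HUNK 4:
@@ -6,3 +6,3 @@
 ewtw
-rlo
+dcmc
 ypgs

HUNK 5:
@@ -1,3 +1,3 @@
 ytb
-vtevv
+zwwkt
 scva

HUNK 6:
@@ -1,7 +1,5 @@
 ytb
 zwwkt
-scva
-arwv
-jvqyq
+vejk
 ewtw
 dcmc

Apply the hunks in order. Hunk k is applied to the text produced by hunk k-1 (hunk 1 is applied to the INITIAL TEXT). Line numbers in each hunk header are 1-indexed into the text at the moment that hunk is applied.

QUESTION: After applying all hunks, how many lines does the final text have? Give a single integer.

Answer: 7

Derivation:
Hunk 1: at line 1 remove [xrnh,coh,thhn] add [vtevv,scva,icme] -> 7 lines: ytb vtevv scva icme rlo ypgs wuw
Hunk 2: at line 2 remove [icme] add [arwv,zbjow] -> 8 lines: ytb vtevv scva arwv zbjow rlo ypgs wuw
Hunk 3: at line 4 remove [zbjow] add [jvqyq,ewtw] -> 9 lines: ytb vtevv scva arwv jvqyq ewtw rlo ypgs wuw
Hunk 4: at line 6 remove [rlo] add [dcmc] -> 9 lines: ytb vtevv scva arwv jvqyq ewtw dcmc ypgs wuw
Hunk 5: at line 1 remove [vtevv] add [zwwkt] -> 9 lines: ytb zwwkt scva arwv jvqyq ewtw dcmc ypgs wuw
Hunk 6: at line 1 remove [scva,arwv,jvqyq] add [vejk] -> 7 lines: ytb zwwkt vejk ewtw dcmc ypgs wuw
Final line count: 7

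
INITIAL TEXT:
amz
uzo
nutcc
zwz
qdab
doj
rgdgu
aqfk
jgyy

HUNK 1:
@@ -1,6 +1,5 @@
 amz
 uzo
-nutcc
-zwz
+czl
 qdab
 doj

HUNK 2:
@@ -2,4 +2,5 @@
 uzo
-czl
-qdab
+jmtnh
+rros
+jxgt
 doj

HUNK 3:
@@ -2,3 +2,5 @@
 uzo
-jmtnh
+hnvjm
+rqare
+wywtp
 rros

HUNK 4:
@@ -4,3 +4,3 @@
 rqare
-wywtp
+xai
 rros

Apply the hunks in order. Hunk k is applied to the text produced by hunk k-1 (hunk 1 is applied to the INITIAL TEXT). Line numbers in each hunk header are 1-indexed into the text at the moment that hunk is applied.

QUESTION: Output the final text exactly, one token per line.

Answer: amz
uzo
hnvjm
rqare
xai
rros
jxgt
doj
rgdgu
aqfk
jgyy

Derivation:
Hunk 1: at line 1 remove [nutcc,zwz] add [czl] -> 8 lines: amz uzo czl qdab doj rgdgu aqfk jgyy
Hunk 2: at line 2 remove [czl,qdab] add [jmtnh,rros,jxgt] -> 9 lines: amz uzo jmtnh rros jxgt doj rgdgu aqfk jgyy
Hunk 3: at line 2 remove [jmtnh] add [hnvjm,rqare,wywtp] -> 11 lines: amz uzo hnvjm rqare wywtp rros jxgt doj rgdgu aqfk jgyy
Hunk 4: at line 4 remove [wywtp] add [xai] -> 11 lines: amz uzo hnvjm rqare xai rros jxgt doj rgdgu aqfk jgyy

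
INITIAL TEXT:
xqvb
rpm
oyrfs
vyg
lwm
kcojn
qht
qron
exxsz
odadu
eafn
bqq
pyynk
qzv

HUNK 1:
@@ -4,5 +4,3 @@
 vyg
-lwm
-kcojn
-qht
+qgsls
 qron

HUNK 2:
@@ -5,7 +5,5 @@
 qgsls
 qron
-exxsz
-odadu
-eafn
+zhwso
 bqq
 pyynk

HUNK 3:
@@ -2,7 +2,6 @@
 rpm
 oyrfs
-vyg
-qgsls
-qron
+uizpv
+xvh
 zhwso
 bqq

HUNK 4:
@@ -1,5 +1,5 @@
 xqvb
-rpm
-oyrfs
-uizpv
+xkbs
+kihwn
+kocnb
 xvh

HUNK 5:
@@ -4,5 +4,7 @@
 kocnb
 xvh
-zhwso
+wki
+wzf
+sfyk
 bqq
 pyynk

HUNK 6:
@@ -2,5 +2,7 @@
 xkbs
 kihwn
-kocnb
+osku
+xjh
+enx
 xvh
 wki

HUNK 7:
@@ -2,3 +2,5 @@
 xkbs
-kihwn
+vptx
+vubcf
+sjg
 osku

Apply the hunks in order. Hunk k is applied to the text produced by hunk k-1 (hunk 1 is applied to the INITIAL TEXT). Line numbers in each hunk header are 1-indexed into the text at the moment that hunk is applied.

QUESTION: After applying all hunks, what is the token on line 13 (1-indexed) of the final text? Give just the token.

Hunk 1: at line 4 remove [lwm,kcojn,qht] add [qgsls] -> 12 lines: xqvb rpm oyrfs vyg qgsls qron exxsz odadu eafn bqq pyynk qzv
Hunk 2: at line 5 remove [exxsz,odadu,eafn] add [zhwso] -> 10 lines: xqvb rpm oyrfs vyg qgsls qron zhwso bqq pyynk qzv
Hunk 3: at line 2 remove [vyg,qgsls,qron] add [uizpv,xvh] -> 9 lines: xqvb rpm oyrfs uizpv xvh zhwso bqq pyynk qzv
Hunk 4: at line 1 remove [rpm,oyrfs,uizpv] add [xkbs,kihwn,kocnb] -> 9 lines: xqvb xkbs kihwn kocnb xvh zhwso bqq pyynk qzv
Hunk 5: at line 4 remove [zhwso] add [wki,wzf,sfyk] -> 11 lines: xqvb xkbs kihwn kocnb xvh wki wzf sfyk bqq pyynk qzv
Hunk 6: at line 2 remove [kocnb] add [osku,xjh,enx] -> 13 lines: xqvb xkbs kihwn osku xjh enx xvh wki wzf sfyk bqq pyynk qzv
Hunk 7: at line 2 remove [kihwn] add [vptx,vubcf,sjg] -> 15 lines: xqvb xkbs vptx vubcf sjg osku xjh enx xvh wki wzf sfyk bqq pyynk qzv
Final line 13: bqq

Answer: bqq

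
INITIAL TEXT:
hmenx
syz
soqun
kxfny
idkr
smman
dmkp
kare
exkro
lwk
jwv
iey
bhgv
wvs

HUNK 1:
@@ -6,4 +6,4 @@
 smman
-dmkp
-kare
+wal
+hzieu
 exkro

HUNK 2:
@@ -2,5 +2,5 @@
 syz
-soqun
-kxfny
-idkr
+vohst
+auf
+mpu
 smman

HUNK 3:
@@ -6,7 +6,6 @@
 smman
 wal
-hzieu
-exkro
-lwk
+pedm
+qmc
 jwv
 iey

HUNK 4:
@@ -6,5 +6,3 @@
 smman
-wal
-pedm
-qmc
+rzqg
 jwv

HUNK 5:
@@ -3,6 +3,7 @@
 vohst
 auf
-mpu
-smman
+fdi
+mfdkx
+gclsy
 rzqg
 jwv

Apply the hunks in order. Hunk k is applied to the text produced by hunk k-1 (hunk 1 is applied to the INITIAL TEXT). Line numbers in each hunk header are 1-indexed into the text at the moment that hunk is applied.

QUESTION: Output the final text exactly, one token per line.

Hunk 1: at line 6 remove [dmkp,kare] add [wal,hzieu] -> 14 lines: hmenx syz soqun kxfny idkr smman wal hzieu exkro lwk jwv iey bhgv wvs
Hunk 2: at line 2 remove [soqun,kxfny,idkr] add [vohst,auf,mpu] -> 14 lines: hmenx syz vohst auf mpu smman wal hzieu exkro lwk jwv iey bhgv wvs
Hunk 3: at line 6 remove [hzieu,exkro,lwk] add [pedm,qmc] -> 13 lines: hmenx syz vohst auf mpu smman wal pedm qmc jwv iey bhgv wvs
Hunk 4: at line 6 remove [wal,pedm,qmc] add [rzqg] -> 11 lines: hmenx syz vohst auf mpu smman rzqg jwv iey bhgv wvs
Hunk 5: at line 3 remove [mpu,smman] add [fdi,mfdkx,gclsy] -> 12 lines: hmenx syz vohst auf fdi mfdkx gclsy rzqg jwv iey bhgv wvs

Answer: hmenx
syz
vohst
auf
fdi
mfdkx
gclsy
rzqg
jwv
iey
bhgv
wvs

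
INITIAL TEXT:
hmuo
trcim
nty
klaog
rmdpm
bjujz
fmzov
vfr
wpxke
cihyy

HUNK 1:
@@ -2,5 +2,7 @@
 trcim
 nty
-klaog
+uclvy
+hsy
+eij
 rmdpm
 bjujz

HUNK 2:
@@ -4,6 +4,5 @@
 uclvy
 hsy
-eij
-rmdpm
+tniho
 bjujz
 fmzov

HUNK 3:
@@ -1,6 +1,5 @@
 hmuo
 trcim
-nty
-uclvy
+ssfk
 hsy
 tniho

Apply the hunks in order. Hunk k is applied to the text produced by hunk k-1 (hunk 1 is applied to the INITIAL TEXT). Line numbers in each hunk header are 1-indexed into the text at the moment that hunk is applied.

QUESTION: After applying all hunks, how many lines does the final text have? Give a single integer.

Hunk 1: at line 2 remove [klaog] add [uclvy,hsy,eij] -> 12 lines: hmuo trcim nty uclvy hsy eij rmdpm bjujz fmzov vfr wpxke cihyy
Hunk 2: at line 4 remove [eij,rmdpm] add [tniho] -> 11 lines: hmuo trcim nty uclvy hsy tniho bjujz fmzov vfr wpxke cihyy
Hunk 3: at line 1 remove [nty,uclvy] add [ssfk] -> 10 lines: hmuo trcim ssfk hsy tniho bjujz fmzov vfr wpxke cihyy
Final line count: 10

Answer: 10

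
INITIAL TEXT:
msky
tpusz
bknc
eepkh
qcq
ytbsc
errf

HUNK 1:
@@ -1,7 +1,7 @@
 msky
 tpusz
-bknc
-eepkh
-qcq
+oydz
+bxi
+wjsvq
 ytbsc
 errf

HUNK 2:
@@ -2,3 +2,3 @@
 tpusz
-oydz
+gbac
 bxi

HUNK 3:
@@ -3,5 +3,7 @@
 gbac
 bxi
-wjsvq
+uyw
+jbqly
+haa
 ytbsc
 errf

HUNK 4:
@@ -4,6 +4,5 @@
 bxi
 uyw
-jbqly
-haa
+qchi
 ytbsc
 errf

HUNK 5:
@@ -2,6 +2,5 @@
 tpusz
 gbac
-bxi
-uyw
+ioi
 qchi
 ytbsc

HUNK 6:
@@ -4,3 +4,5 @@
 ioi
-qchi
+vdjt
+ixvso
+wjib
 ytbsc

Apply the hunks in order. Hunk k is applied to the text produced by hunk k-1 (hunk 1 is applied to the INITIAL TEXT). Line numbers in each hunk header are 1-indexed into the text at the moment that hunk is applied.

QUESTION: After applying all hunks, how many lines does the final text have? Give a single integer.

Hunk 1: at line 1 remove [bknc,eepkh,qcq] add [oydz,bxi,wjsvq] -> 7 lines: msky tpusz oydz bxi wjsvq ytbsc errf
Hunk 2: at line 2 remove [oydz] add [gbac] -> 7 lines: msky tpusz gbac bxi wjsvq ytbsc errf
Hunk 3: at line 3 remove [wjsvq] add [uyw,jbqly,haa] -> 9 lines: msky tpusz gbac bxi uyw jbqly haa ytbsc errf
Hunk 4: at line 4 remove [jbqly,haa] add [qchi] -> 8 lines: msky tpusz gbac bxi uyw qchi ytbsc errf
Hunk 5: at line 2 remove [bxi,uyw] add [ioi] -> 7 lines: msky tpusz gbac ioi qchi ytbsc errf
Hunk 6: at line 4 remove [qchi] add [vdjt,ixvso,wjib] -> 9 lines: msky tpusz gbac ioi vdjt ixvso wjib ytbsc errf
Final line count: 9

Answer: 9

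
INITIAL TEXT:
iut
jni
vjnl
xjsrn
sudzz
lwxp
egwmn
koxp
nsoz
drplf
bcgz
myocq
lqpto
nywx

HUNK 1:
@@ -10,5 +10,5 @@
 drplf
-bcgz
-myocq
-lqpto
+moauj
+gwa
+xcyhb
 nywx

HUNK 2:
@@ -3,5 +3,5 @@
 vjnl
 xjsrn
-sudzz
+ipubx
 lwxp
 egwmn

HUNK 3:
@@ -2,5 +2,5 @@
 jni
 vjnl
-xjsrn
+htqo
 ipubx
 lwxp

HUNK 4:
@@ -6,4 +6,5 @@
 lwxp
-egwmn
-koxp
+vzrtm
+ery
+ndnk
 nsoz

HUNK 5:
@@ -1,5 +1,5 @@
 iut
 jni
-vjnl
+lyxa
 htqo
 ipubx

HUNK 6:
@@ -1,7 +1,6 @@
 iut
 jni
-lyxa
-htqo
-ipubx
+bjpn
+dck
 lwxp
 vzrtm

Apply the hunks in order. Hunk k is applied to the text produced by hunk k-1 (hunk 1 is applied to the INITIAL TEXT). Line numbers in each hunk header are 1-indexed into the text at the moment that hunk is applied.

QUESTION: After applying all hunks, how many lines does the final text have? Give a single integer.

Hunk 1: at line 10 remove [bcgz,myocq,lqpto] add [moauj,gwa,xcyhb] -> 14 lines: iut jni vjnl xjsrn sudzz lwxp egwmn koxp nsoz drplf moauj gwa xcyhb nywx
Hunk 2: at line 3 remove [sudzz] add [ipubx] -> 14 lines: iut jni vjnl xjsrn ipubx lwxp egwmn koxp nsoz drplf moauj gwa xcyhb nywx
Hunk 3: at line 2 remove [xjsrn] add [htqo] -> 14 lines: iut jni vjnl htqo ipubx lwxp egwmn koxp nsoz drplf moauj gwa xcyhb nywx
Hunk 4: at line 6 remove [egwmn,koxp] add [vzrtm,ery,ndnk] -> 15 lines: iut jni vjnl htqo ipubx lwxp vzrtm ery ndnk nsoz drplf moauj gwa xcyhb nywx
Hunk 5: at line 1 remove [vjnl] add [lyxa] -> 15 lines: iut jni lyxa htqo ipubx lwxp vzrtm ery ndnk nsoz drplf moauj gwa xcyhb nywx
Hunk 6: at line 1 remove [lyxa,htqo,ipubx] add [bjpn,dck] -> 14 lines: iut jni bjpn dck lwxp vzrtm ery ndnk nsoz drplf moauj gwa xcyhb nywx
Final line count: 14

Answer: 14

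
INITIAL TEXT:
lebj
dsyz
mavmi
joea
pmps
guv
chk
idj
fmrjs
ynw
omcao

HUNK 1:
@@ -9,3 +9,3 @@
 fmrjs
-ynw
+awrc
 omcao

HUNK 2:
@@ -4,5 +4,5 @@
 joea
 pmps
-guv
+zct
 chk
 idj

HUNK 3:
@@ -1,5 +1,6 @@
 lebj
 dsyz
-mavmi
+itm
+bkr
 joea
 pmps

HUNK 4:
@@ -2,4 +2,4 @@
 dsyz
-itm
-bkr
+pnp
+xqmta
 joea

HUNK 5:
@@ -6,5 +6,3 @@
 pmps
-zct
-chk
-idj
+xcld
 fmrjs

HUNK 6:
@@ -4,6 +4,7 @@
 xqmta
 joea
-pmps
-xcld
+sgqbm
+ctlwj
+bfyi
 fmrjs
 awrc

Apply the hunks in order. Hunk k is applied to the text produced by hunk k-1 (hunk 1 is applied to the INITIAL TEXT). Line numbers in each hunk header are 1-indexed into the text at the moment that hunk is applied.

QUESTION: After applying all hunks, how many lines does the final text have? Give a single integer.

Hunk 1: at line 9 remove [ynw] add [awrc] -> 11 lines: lebj dsyz mavmi joea pmps guv chk idj fmrjs awrc omcao
Hunk 2: at line 4 remove [guv] add [zct] -> 11 lines: lebj dsyz mavmi joea pmps zct chk idj fmrjs awrc omcao
Hunk 3: at line 1 remove [mavmi] add [itm,bkr] -> 12 lines: lebj dsyz itm bkr joea pmps zct chk idj fmrjs awrc omcao
Hunk 4: at line 2 remove [itm,bkr] add [pnp,xqmta] -> 12 lines: lebj dsyz pnp xqmta joea pmps zct chk idj fmrjs awrc omcao
Hunk 5: at line 6 remove [zct,chk,idj] add [xcld] -> 10 lines: lebj dsyz pnp xqmta joea pmps xcld fmrjs awrc omcao
Hunk 6: at line 4 remove [pmps,xcld] add [sgqbm,ctlwj,bfyi] -> 11 lines: lebj dsyz pnp xqmta joea sgqbm ctlwj bfyi fmrjs awrc omcao
Final line count: 11

Answer: 11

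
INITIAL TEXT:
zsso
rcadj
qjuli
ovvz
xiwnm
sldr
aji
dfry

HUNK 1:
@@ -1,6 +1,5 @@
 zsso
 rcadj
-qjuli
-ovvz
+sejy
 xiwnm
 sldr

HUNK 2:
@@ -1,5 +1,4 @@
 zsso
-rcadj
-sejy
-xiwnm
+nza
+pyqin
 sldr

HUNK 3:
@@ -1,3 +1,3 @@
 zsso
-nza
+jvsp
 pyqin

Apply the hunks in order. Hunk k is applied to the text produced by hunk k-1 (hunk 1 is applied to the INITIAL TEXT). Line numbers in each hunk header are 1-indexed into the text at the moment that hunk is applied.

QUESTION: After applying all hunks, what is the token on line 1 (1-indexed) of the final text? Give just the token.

Answer: zsso

Derivation:
Hunk 1: at line 1 remove [qjuli,ovvz] add [sejy] -> 7 lines: zsso rcadj sejy xiwnm sldr aji dfry
Hunk 2: at line 1 remove [rcadj,sejy,xiwnm] add [nza,pyqin] -> 6 lines: zsso nza pyqin sldr aji dfry
Hunk 3: at line 1 remove [nza] add [jvsp] -> 6 lines: zsso jvsp pyqin sldr aji dfry
Final line 1: zsso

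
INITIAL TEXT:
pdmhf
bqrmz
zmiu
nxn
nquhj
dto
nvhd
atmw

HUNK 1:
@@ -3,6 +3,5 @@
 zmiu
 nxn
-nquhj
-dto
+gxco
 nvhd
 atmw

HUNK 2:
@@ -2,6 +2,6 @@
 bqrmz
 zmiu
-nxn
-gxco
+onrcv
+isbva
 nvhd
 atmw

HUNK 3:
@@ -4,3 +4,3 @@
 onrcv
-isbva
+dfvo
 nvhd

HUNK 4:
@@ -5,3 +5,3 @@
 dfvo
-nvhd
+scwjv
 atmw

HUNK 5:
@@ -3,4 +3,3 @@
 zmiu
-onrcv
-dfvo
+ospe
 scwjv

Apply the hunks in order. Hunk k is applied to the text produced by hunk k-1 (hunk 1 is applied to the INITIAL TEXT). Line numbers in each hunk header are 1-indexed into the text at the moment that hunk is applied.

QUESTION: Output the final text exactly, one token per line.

Hunk 1: at line 3 remove [nquhj,dto] add [gxco] -> 7 lines: pdmhf bqrmz zmiu nxn gxco nvhd atmw
Hunk 2: at line 2 remove [nxn,gxco] add [onrcv,isbva] -> 7 lines: pdmhf bqrmz zmiu onrcv isbva nvhd atmw
Hunk 3: at line 4 remove [isbva] add [dfvo] -> 7 lines: pdmhf bqrmz zmiu onrcv dfvo nvhd atmw
Hunk 4: at line 5 remove [nvhd] add [scwjv] -> 7 lines: pdmhf bqrmz zmiu onrcv dfvo scwjv atmw
Hunk 5: at line 3 remove [onrcv,dfvo] add [ospe] -> 6 lines: pdmhf bqrmz zmiu ospe scwjv atmw

Answer: pdmhf
bqrmz
zmiu
ospe
scwjv
atmw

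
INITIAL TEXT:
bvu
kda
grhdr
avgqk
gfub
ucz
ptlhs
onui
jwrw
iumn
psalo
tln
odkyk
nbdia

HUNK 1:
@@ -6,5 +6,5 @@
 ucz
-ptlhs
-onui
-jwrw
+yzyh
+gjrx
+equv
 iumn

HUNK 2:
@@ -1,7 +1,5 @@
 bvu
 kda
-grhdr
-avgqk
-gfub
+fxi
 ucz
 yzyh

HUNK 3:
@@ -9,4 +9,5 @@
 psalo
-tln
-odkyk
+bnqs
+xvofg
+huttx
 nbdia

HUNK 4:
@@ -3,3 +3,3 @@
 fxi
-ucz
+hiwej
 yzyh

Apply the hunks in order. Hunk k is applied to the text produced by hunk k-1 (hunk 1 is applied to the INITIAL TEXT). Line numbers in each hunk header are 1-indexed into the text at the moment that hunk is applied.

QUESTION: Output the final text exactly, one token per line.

Answer: bvu
kda
fxi
hiwej
yzyh
gjrx
equv
iumn
psalo
bnqs
xvofg
huttx
nbdia

Derivation:
Hunk 1: at line 6 remove [ptlhs,onui,jwrw] add [yzyh,gjrx,equv] -> 14 lines: bvu kda grhdr avgqk gfub ucz yzyh gjrx equv iumn psalo tln odkyk nbdia
Hunk 2: at line 1 remove [grhdr,avgqk,gfub] add [fxi] -> 12 lines: bvu kda fxi ucz yzyh gjrx equv iumn psalo tln odkyk nbdia
Hunk 3: at line 9 remove [tln,odkyk] add [bnqs,xvofg,huttx] -> 13 lines: bvu kda fxi ucz yzyh gjrx equv iumn psalo bnqs xvofg huttx nbdia
Hunk 4: at line 3 remove [ucz] add [hiwej] -> 13 lines: bvu kda fxi hiwej yzyh gjrx equv iumn psalo bnqs xvofg huttx nbdia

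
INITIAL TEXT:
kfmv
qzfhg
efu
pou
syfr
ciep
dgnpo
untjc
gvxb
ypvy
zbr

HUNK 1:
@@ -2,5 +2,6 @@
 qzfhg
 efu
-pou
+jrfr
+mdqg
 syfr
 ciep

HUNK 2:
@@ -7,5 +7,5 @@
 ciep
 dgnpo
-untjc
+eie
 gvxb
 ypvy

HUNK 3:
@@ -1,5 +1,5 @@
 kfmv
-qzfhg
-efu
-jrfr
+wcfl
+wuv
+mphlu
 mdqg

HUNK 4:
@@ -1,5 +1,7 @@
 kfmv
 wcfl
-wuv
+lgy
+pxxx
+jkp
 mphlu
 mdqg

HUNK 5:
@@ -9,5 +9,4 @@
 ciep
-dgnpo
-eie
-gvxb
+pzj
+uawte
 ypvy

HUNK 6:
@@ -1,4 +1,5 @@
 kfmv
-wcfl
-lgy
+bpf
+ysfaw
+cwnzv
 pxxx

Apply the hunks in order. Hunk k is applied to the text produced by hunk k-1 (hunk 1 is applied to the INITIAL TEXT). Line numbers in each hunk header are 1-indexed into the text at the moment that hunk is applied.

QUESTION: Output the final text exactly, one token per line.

Hunk 1: at line 2 remove [pou] add [jrfr,mdqg] -> 12 lines: kfmv qzfhg efu jrfr mdqg syfr ciep dgnpo untjc gvxb ypvy zbr
Hunk 2: at line 7 remove [untjc] add [eie] -> 12 lines: kfmv qzfhg efu jrfr mdqg syfr ciep dgnpo eie gvxb ypvy zbr
Hunk 3: at line 1 remove [qzfhg,efu,jrfr] add [wcfl,wuv,mphlu] -> 12 lines: kfmv wcfl wuv mphlu mdqg syfr ciep dgnpo eie gvxb ypvy zbr
Hunk 4: at line 1 remove [wuv] add [lgy,pxxx,jkp] -> 14 lines: kfmv wcfl lgy pxxx jkp mphlu mdqg syfr ciep dgnpo eie gvxb ypvy zbr
Hunk 5: at line 9 remove [dgnpo,eie,gvxb] add [pzj,uawte] -> 13 lines: kfmv wcfl lgy pxxx jkp mphlu mdqg syfr ciep pzj uawte ypvy zbr
Hunk 6: at line 1 remove [wcfl,lgy] add [bpf,ysfaw,cwnzv] -> 14 lines: kfmv bpf ysfaw cwnzv pxxx jkp mphlu mdqg syfr ciep pzj uawte ypvy zbr

Answer: kfmv
bpf
ysfaw
cwnzv
pxxx
jkp
mphlu
mdqg
syfr
ciep
pzj
uawte
ypvy
zbr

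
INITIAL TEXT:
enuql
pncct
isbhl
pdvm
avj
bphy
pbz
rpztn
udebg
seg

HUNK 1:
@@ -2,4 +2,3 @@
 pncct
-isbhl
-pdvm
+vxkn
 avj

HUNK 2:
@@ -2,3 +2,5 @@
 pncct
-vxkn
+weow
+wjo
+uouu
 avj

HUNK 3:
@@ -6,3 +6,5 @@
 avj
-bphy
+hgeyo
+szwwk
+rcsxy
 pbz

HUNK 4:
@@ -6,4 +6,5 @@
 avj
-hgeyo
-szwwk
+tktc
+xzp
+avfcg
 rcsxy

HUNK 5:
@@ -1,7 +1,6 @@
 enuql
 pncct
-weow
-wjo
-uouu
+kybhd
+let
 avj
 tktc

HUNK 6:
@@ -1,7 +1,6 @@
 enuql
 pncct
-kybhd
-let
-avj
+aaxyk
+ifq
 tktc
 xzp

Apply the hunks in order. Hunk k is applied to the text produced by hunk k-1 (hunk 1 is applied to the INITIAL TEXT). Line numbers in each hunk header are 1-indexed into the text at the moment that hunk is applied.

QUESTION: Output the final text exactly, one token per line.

Hunk 1: at line 2 remove [isbhl,pdvm] add [vxkn] -> 9 lines: enuql pncct vxkn avj bphy pbz rpztn udebg seg
Hunk 2: at line 2 remove [vxkn] add [weow,wjo,uouu] -> 11 lines: enuql pncct weow wjo uouu avj bphy pbz rpztn udebg seg
Hunk 3: at line 6 remove [bphy] add [hgeyo,szwwk,rcsxy] -> 13 lines: enuql pncct weow wjo uouu avj hgeyo szwwk rcsxy pbz rpztn udebg seg
Hunk 4: at line 6 remove [hgeyo,szwwk] add [tktc,xzp,avfcg] -> 14 lines: enuql pncct weow wjo uouu avj tktc xzp avfcg rcsxy pbz rpztn udebg seg
Hunk 5: at line 1 remove [weow,wjo,uouu] add [kybhd,let] -> 13 lines: enuql pncct kybhd let avj tktc xzp avfcg rcsxy pbz rpztn udebg seg
Hunk 6: at line 1 remove [kybhd,let,avj] add [aaxyk,ifq] -> 12 lines: enuql pncct aaxyk ifq tktc xzp avfcg rcsxy pbz rpztn udebg seg

Answer: enuql
pncct
aaxyk
ifq
tktc
xzp
avfcg
rcsxy
pbz
rpztn
udebg
seg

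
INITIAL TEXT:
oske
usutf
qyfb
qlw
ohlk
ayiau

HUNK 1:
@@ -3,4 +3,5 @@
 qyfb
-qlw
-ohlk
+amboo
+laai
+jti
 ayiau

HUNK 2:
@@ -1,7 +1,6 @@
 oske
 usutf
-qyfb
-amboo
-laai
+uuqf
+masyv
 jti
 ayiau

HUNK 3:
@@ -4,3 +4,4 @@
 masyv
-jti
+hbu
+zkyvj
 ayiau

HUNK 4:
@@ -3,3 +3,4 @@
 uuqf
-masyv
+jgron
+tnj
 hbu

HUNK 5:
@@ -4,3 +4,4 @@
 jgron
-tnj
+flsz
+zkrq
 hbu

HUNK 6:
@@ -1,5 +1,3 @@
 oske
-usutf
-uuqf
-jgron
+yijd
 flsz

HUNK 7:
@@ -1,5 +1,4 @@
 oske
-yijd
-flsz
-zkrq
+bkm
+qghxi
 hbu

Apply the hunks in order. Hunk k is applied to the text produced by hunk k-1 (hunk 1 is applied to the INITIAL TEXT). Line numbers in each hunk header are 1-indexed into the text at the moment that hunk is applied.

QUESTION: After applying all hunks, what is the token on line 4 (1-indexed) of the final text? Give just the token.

Answer: hbu

Derivation:
Hunk 1: at line 3 remove [qlw,ohlk] add [amboo,laai,jti] -> 7 lines: oske usutf qyfb amboo laai jti ayiau
Hunk 2: at line 1 remove [qyfb,amboo,laai] add [uuqf,masyv] -> 6 lines: oske usutf uuqf masyv jti ayiau
Hunk 3: at line 4 remove [jti] add [hbu,zkyvj] -> 7 lines: oske usutf uuqf masyv hbu zkyvj ayiau
Hunk 4: at line 3 remove [masyv] add [jgron,tnj] -> 8 lines: oske usutf uuqf jgron tnj hbu zkyvj ayiau
Hunk 5: at line 4 remove [tnj] add [flsz,zkrq] -> 9 lines: oske usutf uuqf jgron flsz zkrq hbu zkyvj ayiau
Hunk 6: at line 1 remove [usutf,uuqf,jgron] add [yijd] -> 7 lines: oske yijd flsz zkrq hbu zkyvj ayiau
Hunk 7: at line 1 remove [yijd,flsz,zkrq] add [bkm,qghxi] -> 6 lines: oske bkm qghxi hbu zkyvj ayiau
Final line 4: hbu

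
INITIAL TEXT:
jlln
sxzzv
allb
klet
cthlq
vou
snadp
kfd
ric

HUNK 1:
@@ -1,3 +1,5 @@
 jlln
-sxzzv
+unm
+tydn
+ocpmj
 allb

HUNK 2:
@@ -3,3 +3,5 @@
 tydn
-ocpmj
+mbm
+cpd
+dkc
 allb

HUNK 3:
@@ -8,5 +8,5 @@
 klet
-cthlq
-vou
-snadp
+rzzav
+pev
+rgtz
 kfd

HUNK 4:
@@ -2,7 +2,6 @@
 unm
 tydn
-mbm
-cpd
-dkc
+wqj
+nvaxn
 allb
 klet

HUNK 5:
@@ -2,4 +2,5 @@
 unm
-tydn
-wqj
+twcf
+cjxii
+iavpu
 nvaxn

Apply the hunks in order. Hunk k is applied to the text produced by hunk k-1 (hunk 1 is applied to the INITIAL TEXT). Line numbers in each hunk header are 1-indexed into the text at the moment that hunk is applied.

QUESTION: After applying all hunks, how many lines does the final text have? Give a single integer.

Answer: 13

Derivation:
Hunk 1: at line 1 remove [sxzzv] add [unm,tydn,ocpmj] -> 11 lines: jlln unm tydn ocpmj allb klet cthlq vou snadp kfd ric
Hunk 2: at line 3 remove [ocpmj] add [mbm,cpd,dkc] -> 13 lines: jlln unm tydn mbm cpd dkc allb klet cthlq vou snadp kfd ric
Hunk 3: at line 8 remove [cthlq,vou,snadp] add [rzzav,pev,rgtz] -> 13 lines: jlln unm tydn mbm cpd dkc allb klet rzzav pev rgtz kfd ric
Hunk 4: at line 2 remove [mbm,cpd,dkc] add [wqj,nvaxn] -> 12 lines: jlln unm tydn wqj nvaxn allb klet rzzav pev rgtz kfd ric
Hunk 5: at line 2 remove [tydn,wqj] add [twcf,cjxii,iavpu] -> 13 lines: jlln unm twcf cjxii iavpu nvaxn allb klet rzzav pev rgtz kfd ric
Final line count: 13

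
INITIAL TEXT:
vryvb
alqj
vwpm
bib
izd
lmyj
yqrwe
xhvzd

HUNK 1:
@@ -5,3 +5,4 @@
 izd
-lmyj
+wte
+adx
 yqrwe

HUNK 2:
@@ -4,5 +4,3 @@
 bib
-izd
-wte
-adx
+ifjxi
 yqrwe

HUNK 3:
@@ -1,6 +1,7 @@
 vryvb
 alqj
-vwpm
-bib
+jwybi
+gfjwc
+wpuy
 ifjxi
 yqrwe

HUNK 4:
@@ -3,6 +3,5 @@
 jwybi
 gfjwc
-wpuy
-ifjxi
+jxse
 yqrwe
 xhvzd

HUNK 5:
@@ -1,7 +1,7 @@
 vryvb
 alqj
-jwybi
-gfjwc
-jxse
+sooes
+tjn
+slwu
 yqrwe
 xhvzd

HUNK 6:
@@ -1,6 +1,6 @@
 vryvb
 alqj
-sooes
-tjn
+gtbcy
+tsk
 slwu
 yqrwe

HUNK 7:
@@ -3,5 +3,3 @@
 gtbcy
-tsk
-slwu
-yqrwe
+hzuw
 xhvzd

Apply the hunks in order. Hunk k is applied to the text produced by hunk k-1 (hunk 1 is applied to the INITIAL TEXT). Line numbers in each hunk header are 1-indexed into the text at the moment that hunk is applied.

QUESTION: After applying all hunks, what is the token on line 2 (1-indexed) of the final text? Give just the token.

Hunk 1: at line 5 remove [lmyj] add [wte,adx] -> 9 lines: vryvb alqj vwpm bib izd wte adx yqrwe xhvzd
Hunk 2: at line 4 remove [izd,wte,adx] add [ifjxi] -> 7 lines: vryvb alqj vwpm bib ifjxi yqrwe xhvzd
Hunk 3: at line 1 remove [vwpm,bib] add [jwybi,gfjwc,wpuy] -> 8 lines: vryvb alqj jwybi gfjwc wpuy ifjxi yqrwe xhvzd
Hunk 4: at line 3 remove [wpuy,ifjxi] add [jxse] -> 7 lines: vryvb alqj jwybi gfjwc jxse yqrwe xhvzd
Hunk 5: at line 1 remove [jwybi,gfjwc,jxse] add [sooes,tjn,slwu] -> 7 lines: vryvb alqj sooes tjn slwu yqrwe xhvzd
Hunk 6: at line 1 remove [sooes,tjn] add [gtbcy,tsk] -> 7 lines: vryvb alqj gtbcy tsk slwu yqrwe xhvzd
Hunk 7: at line 3 remove [tsk,slwu,yqrwe] add [hzuw] -> 5 lines: vryvb alqj gtbcy hzuw xhvzd
Final line 2: alqj

Answer: alqj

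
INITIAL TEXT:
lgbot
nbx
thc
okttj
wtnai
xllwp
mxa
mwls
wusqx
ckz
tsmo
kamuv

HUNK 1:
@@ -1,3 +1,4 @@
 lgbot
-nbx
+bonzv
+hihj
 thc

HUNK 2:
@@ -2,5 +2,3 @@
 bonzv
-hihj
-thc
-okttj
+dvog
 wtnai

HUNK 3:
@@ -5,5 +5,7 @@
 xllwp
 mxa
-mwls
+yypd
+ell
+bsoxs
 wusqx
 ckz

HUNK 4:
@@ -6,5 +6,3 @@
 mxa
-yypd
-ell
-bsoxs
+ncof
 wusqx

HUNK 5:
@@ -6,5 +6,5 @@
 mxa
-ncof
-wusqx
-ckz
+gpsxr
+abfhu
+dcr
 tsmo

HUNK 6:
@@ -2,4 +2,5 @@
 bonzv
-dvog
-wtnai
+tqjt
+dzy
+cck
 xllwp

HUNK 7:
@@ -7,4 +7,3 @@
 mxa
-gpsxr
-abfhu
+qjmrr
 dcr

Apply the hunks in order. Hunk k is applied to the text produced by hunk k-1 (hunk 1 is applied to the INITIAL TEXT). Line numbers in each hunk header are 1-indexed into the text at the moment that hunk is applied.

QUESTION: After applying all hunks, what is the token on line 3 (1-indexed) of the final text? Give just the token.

Hunk 1: at line 1 remove [nbx] add [bonzv,hihj] -> 13 lines: lgbot bonzv hihj thc okttj wtnai xllwp mxa mwls wusqx ckz tsmo kamuv
Hunk 2: at line 2 remove [hihj,thc,okttj] add [dvog] -> 11 lines: lgbot bonzv dvog wtnai xllwp mxa mwls wusqx ckz tsmo kamuv
Hunk 3: at line 5 remove [mwls] add [yypd,ell,bsoxs] -> 13 lines: lgbot bonzv dvog wtnai xllwp mxa yypd ell bsoxs wusqx ckz tsmo kamuv
Hunk 4: at line 6 remove [yypd,ell,bsoxs] add [ncof] -> 11 lines: lgbot bonzv dvog wtnai xllwp mxa ncof wusqx ckz tsmo kamuv
Hunk 5: at line 6 remove [ncof,wusqx,ckz] add [gpsxr,abfhu,dcr] -> 11 lines: lgbot bonzv dvog wtnai xllwp mxa gpsxr abfhu dcr tsmo kamuv
Hunk 6: at line 2 remove [dvog,wtnai] add [tqjt,dzy,cck] -> 12 lines: lgbot bonzv tqjt dzy cck xllwp mxa gpsxr abfhu dcr tsmo kamuv
Hunk 7: at line 7 remove [gpsxr,abfhu] add [qjmrr] -> 11 lines: lgbot bonzv tqjt dzy cck xllwp mxa qjmrr dcr tsmo kamuv
Final line 3: tqjt

Answer: tqjt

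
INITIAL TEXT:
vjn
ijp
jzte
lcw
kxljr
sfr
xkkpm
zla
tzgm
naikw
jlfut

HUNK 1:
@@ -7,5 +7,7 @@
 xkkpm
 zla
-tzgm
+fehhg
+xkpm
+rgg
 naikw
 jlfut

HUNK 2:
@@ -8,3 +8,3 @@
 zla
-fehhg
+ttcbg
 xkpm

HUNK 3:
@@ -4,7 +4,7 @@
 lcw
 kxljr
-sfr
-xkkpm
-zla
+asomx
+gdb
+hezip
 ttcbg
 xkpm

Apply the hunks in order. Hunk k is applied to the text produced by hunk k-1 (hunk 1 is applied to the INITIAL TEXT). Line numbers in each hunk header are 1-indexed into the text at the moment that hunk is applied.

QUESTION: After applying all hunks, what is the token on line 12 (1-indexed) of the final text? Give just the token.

Answer: naikw

Derivation:
Hunk 1: at line 7 remove [tzgm] add [fehhg,xkpm,rgg] -> 13 lines: vjn ijp jzte lcw kxljr sfr xkkpm zla fehhg xkpm rgg naikw jlfut
Hunk 2: at line 8 remove [fehhg] add [ttcbg] -> 13 lines: vjn ijp jzte lcw kxljr sfr xkkpm zla ttcbg xkpm rgg naikw jlfut
Hunk 3: at line 4 remove [sfr,xkkpm,zla] add [asomx,gdb,hezip] -> 13 lines: vjn ijp jzte lcw kxljr asomx gdb hezip ttcbg xkpm rgg naikw jlfut
Final line 12: naikw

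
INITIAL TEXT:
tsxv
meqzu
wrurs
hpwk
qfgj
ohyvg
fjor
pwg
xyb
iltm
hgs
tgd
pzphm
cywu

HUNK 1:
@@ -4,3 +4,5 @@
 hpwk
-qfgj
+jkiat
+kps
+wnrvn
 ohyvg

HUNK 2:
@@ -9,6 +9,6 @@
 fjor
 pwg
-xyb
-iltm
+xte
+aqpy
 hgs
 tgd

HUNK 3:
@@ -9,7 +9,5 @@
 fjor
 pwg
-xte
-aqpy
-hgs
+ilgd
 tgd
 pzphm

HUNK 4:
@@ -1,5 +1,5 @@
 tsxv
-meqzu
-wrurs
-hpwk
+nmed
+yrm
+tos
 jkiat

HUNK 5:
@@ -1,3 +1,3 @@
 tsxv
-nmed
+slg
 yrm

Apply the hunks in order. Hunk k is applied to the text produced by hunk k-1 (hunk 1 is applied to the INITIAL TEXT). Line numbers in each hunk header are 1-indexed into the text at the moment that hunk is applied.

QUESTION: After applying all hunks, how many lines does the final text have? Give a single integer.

Hunk 1: at line 4 remove [qfgj] add [jkiat,kps,wnrvn] -> 16 lines: tsxv meqzu wrurs hpwk jkiat kps wnrvn ohyvg fjor pwg xyb iltm hgs tgd pzphm cywu
Hunk 2: at line 9 remove [xyb,iltm] add [xte,aqpy] -> 16 lines: tsxv meqzu wrurs hpwk jkiat kps wnrvn ohyvg fjor pwg xte aqpy hgs tgd pzphm cywu
Hunk 3: at line 9 remove [xte,aqpy,hgs] add [ilgd] -> 14 lines: tsxv meqzu wrurs hpwk jkiat kps wnrvn ohyvg fjor pwg ilgd tgd pzphm cywu
Hunk 4: at line 1 remove [meqzu,wrurs,hpwk] add [nmed,yrm,tos] -> 14 lines: tsxv nmed yrm tos jkiat kps wnrvn ohyvg fjor pwg ilgd tgd pzphm cywu
Hunk 5: at line 1 remove [nmed] add [slg] -> 14 lines: tsxv slg yrm tos jkiat kps wnrvn ohyvg fjor pwg ilgd tgd pzphm cywu
Final line count: 14

Answer: 14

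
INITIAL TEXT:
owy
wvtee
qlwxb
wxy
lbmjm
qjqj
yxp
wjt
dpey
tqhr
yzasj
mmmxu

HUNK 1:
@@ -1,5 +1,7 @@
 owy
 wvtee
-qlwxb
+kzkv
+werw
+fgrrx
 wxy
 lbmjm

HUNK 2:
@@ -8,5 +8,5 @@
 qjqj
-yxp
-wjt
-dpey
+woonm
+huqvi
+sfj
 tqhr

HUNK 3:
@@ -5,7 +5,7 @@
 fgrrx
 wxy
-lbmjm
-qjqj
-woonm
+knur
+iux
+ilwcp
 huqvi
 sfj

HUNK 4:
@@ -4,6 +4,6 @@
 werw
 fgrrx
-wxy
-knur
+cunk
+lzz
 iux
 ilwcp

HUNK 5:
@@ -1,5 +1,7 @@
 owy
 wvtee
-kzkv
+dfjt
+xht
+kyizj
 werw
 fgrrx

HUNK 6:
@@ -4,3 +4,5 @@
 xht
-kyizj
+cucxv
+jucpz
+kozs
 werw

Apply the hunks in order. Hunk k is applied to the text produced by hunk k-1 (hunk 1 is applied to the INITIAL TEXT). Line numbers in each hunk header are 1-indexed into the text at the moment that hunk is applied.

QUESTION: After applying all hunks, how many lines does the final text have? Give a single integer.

Answer: 18

Derivation:
Hunk 1: at line 1 remove [qlwxb] add [kzkv,werw,fgrrx] -> 14 lines: owy wvtee kzkv werw fgrrx wxy lbmjm qjqj yxp wjt dpey tqhr yzasj mmmxu
Hunk 2: at line 8 remove [yxp,wjt,dpey] add [woonm,huqvi,sfj] -> 14 lines: owy wvtee kzkv werw fgrrx wxy lbmjm qjqj woonm huqvi sfj tqhr yzasj mmmxu
Hunk 3: at line 5 remove [lbmjm,qjqj,woonm] add [knur,iux,ilwcp] -> 14 lines: owy wvtee kzkv werw fgrrx wxy knur iux ilwcp huqvi sfj tqhr yzasj mmmxu
Hunk 4: at line 4 remove [wxy,knur] add [cunk,lzz] -> 14 lines: owy wvtee kzkv werw fgrrx cunk lzz iux ilwcp huqvi sfj tqhr yzasj mmmxu
Hunk 5: at line 1 remove [kzkv] add [dfjt,xht,kyizj] -> 16 lines: owy wvtee dfjt xht kyizj werw fgrrx cunk lzz iux ilwcp huqvi sfj tqhr yzasj mmmxu
Hunk 6: at line 4 remove [kyizj] add [cucxv,jucpz,kozs] -> 18 lines: owy wvtee dfjt xht cucxv jucpz kozs werw fgrrx cunk lzz iux ilwcp huqvi sfj tqhr yzasj mmmxu
Final line count: 18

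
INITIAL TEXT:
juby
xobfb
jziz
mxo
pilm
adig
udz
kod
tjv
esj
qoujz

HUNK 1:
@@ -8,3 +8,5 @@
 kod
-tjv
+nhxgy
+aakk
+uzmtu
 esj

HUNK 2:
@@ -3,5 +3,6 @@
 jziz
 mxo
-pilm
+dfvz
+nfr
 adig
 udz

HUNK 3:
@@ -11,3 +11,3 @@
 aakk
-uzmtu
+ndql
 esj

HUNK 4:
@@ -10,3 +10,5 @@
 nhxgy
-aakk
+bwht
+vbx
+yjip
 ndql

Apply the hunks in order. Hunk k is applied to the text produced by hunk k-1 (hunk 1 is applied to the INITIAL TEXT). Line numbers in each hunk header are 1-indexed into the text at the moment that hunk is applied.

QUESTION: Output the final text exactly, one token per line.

Answer: juby
xobfb
jziz
mxo
dfvz
nfr
adig
udz
kod
nhxgy
bwht
vbx
yjip
ndql
esj
qoujz

Derivation:
Hunk 1: at line 8 remove [tjv] add [nhxgy,aakk,uzmtu] -> 13 lines: juby xobfb jziz mxo pilm adig udz kod nhxgy aakk uzmtu esj qoujz
Hunk 2: at line 3 remove [pilm] add [dfvz,nfr] -> 14 lines: juby xobfb jziz mxo dfvz nfr adig udz kod nhxgy aakk uzmtu esj qoujz
Hunk 3: at line 11 remove [uzmtu] add [ndql] -> 14 lines: juby xobfb jziz mxo dfvz nfr adig udz kod nhxgy aakk ndql esj qoujz
Hunk 4: at line 10 remove [aakk] add [bwht,vbx,yjip] -> 16 lines: juby xobfb jziz mxo dfvz nfr adig udz kod nhxgy bwht vbx yjip ndql esj qoujz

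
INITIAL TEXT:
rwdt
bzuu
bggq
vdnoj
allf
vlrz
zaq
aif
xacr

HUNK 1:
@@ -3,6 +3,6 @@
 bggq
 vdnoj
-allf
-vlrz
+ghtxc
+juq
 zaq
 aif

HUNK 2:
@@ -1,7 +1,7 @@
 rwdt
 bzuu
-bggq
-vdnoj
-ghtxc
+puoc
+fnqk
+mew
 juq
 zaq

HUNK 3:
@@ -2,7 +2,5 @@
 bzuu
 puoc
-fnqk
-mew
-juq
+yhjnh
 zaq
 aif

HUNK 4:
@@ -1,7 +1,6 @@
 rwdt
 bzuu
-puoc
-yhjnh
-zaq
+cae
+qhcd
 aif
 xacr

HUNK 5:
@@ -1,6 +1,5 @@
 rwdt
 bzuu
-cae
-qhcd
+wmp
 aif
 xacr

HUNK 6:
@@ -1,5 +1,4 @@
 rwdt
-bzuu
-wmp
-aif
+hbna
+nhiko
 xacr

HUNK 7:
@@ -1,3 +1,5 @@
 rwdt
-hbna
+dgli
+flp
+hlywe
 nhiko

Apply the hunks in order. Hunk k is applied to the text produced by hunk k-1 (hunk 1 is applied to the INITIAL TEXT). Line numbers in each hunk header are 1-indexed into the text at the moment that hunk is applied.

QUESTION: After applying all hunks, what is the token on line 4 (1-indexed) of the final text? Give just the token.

Hunk 1: at line 3 remove [allf,vlrz] add [ghtxc,juq] -> 9 lines: rwdt bzuu bggq vdnoj ghtxc juq zaq aif xacr
Hunk 2: at line 1 remove [bggq,vdnoj,ghtxc] add [puoc,fnqk,mew] -> 9 lines: rwdt bzuu puoc fnqk mew juq zaq aif xacr
Hunk 3: at line 2 remove [fnqk,mew,juq] add [yhjnh] -> 7 lines: rwdt bzuu puoc yhjnh zaq aif xacr
Hunk 4: at line 1 remove [puoc,yhjnh,zaq] add [cae,qhcd] -> 6 lines: rwdt bzuu cae qhcd aif xacr
Hunk 5: at line 1 remove [cae,qhcd] add [wmp] -> 5 lines: rwdt bzuu wmp aif xacr
Hunk 6: at line 1 remove [bzuu,wmp,aif] add [hbna,nhiko] -> 4 lines: rwdt hbna nhiko xacr
Hunk 7: at line 1 remove [hbna] add [dgli,flp,hlywe] -> 6 lines: rwdt dgli flp hlywe nhiko xacr
Final line 4: hlywe

Answer: hlywe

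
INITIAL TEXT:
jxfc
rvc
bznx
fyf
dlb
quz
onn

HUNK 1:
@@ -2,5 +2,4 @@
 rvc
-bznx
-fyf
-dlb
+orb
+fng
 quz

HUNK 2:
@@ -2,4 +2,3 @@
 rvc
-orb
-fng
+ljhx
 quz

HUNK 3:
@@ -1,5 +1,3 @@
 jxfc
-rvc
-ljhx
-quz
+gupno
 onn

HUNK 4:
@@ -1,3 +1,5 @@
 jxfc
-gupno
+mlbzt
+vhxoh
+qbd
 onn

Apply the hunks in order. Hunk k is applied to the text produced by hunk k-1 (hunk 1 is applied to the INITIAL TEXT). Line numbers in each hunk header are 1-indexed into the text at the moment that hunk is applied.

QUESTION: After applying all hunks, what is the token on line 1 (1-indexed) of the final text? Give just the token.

Hunk 1: at line 2 remove [bznx,fyf,dlb] add [orb,fng] -> 6 lines: jxfc rvc orb fng quz onn
Hunk 2: at line 2 remove [orb,fng] add [ljhx] -> 5 lines: jxfc rvc ljhx quz onn
Hunk 3: at line 1 remove [rvc,ljhx,quz] add [gupno] -> 3 lines: jxfc gupno onn
Hunk 4: at line 1 remove [gupno] add [mlbzt,vhxoh,qbd] -> 5 lines: jxfc mlbzt vhxoh qbd onn
Final line 1: jxfc

Answer: jxfc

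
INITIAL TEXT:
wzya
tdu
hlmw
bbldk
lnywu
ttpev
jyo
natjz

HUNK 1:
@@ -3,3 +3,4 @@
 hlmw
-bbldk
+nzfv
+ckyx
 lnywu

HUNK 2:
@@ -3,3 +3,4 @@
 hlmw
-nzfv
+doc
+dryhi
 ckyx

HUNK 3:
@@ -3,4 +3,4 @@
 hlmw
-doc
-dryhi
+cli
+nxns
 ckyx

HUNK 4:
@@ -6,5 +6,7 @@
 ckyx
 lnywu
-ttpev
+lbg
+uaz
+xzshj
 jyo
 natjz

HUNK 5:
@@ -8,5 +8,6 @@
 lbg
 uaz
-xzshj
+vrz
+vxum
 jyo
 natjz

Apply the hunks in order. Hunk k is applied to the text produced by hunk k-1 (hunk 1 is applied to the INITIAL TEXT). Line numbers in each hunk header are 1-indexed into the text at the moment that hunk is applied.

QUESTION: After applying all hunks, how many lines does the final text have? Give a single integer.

Hunk 1: at line 3 remove [bbldk] add [nzfv,ckyx] -> 9 lines: wzya tdu hlmw nzfv ckyx lnywu ttpev jyo natjz
Hunk 2: at line 3 remove [nzfv] add [doc,dryhi] -> 10 lines: wzya tdu hlmw doc dryhi ckyx lnywu ttpev jyo natjz
Hunk 3: at line 3 remove [doc,dryhi] add [cli,nxns] -> 10 lines: wzya tdu hlmw cli nxns ckyx lnywu ttpev jyo natjz
Hunk 4: at line 6 remove [ttpev] add [lbg,uaz,xzshj] -> 12 lines: wzya tdu hlmw cli nxns ckyx lnywu lbg uaz xzshj jyo natjz
Hunk 5: at line 8 remove [xzshj] add [vrz,vxum] -> 13 lines: wzya tdu hlmw cli nxns ckyx lnywu lbg uaz vrz vxum jyo natjz
Final line count: 13

Answer: 13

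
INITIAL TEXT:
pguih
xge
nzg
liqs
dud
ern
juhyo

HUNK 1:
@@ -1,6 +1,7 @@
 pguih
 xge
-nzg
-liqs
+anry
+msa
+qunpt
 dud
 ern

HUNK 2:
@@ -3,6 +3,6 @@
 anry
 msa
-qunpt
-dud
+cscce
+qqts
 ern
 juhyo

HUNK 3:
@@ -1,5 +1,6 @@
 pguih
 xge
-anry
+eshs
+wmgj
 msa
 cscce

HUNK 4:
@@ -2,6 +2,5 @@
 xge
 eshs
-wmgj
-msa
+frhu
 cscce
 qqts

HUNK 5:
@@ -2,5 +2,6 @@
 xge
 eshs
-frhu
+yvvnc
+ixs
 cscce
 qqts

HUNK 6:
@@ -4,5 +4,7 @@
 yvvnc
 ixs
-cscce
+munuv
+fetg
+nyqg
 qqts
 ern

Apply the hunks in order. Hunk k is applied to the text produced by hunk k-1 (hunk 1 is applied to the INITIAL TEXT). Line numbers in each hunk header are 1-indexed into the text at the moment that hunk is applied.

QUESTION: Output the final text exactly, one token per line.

Answer: pguih
xge
eshs
yvvnc
ixs
munuv
fetg
nyqg
qqts
ern
juhyo

Derivation:
Hunk 1: at line 1 remove [nzg,liqs] add [anry,msa,qunpt] -> 8 lines: pguih xge anry msa qunpt dud ern juhyo
Hunk 2: at line 3 remove [qunpt,dud] add [cscce,qqts] -> 8 lines: pguih xge anry msa cscce qqts ern juhyo
Hunk 3: at line 1 remove [anry] add [eshs,wmgj] -> 9 lines: pguih xge eshs wmgj msa cscce qqts ern juhyo
Hunk 4: at line 2 remove [wmgj,msa] add [frhu] -> 8 lines: pguih xge eshs frhu cscce qqts ern juhyo
Hunk 5: at line 2 remove [frhu] add [yvvnc,ixs] -> 9 lines: pguih xge eshs yvvnc ixs cscce qqts ern juhyo
Hunk 6: at line 4 remove [cscce] add [munuv,fetg,nyqg] -> 11 lines: pguih xge eshs yvvnc ixs munuv fetg nyqg qqts ern juhyo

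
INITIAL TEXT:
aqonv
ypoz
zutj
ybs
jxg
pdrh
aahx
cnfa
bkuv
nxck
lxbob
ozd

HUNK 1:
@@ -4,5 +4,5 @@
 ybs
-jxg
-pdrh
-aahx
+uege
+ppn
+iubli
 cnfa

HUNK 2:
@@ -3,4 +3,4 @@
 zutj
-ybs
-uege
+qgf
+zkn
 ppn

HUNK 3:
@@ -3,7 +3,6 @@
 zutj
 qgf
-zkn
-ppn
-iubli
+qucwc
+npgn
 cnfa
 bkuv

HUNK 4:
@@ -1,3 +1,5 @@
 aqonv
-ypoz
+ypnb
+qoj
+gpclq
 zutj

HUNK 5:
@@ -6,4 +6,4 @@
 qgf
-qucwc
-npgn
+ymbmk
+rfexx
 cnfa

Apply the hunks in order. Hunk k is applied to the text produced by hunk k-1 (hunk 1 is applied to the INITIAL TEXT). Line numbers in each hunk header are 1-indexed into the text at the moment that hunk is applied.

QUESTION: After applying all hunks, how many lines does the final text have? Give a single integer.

Hunk 1: at line 4 remove [jxg,pdrh,aahx] add [uege,ppn,iubli] -> 12 lines: aqonv ypoz zutj ybs uege ppn iubli cnfa bkuv nxck lxbob ozd
Hunk 2: at line 3 remove [ybs,uege] add [qgf,zkn] -> 12 lines: aqonv ypoz zutj qgf zkn ppn iubli cnfa bkuv nxck lxbob ozd
Hunk 3: at line 3 remove [zkn,ppn,iubli] add [qucwc,npgn] -> 11 lines: aqonv ypoz zutj qgf qucwc npgn cnfa bkuv nxck lxbob ozd
Hunk 4: at line 1 remove [ypoz] add [ypnb,qoj,gpclq] -> 13 lines: aqonv ypnb qoj gpclq zutj qgf qucwc npgn cnfa bkuv nxck lxbob ozd
Hunk 5: at line 6 remove [qucwc,npgn] add [ymbmk,rfexx] -> 13 lines: aqonv ypnb qoj gpclq zutj qgf ymbmk rfexx cnfa bkuv nxck lxbob ozd
Final line count: 13

Answer: 13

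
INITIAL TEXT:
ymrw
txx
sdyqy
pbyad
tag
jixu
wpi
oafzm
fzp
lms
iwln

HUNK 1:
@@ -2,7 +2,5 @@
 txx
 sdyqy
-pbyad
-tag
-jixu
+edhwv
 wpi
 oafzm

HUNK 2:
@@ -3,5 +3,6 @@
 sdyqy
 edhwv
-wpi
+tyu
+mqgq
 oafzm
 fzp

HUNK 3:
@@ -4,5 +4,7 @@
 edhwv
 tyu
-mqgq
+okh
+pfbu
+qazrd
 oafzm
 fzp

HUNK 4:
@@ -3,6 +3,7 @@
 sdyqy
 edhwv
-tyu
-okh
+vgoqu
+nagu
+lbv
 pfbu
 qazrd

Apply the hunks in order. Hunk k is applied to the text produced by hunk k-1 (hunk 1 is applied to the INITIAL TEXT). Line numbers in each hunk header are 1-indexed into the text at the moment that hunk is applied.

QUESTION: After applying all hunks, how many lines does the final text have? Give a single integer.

Hunk 1: at line 2 remove [pbyad,tag,jixu] add [edhwv] -> 9 lines: ymrw txx sdyqy edhwv wpi oafzm fzp lms iwln
Hunk 2: at line 3 remove [wpi] add [tyu,mqgq] -> 10 lines: ymrw txx sdyqy edhwv tyu mqgq oafzm fzp lms iwln
Hunk 3: at line 4 remove [mqgq] add [okh,pfbu,qazrd] -> 12 lines: ymrw txx sdyqy edhwv tyu okh pfbu qazrd oafzm fzp lms iwln
Hunk 4: at line 3 remove [tyu,okh] add [vgoqu,nagu,lbv] -> 13 lines: ymrw txx sdyqy edhwv vgoqu nagu lbv pfbu qazrd oafzm fzp lms iwln
Final line count: 13

Answer: 13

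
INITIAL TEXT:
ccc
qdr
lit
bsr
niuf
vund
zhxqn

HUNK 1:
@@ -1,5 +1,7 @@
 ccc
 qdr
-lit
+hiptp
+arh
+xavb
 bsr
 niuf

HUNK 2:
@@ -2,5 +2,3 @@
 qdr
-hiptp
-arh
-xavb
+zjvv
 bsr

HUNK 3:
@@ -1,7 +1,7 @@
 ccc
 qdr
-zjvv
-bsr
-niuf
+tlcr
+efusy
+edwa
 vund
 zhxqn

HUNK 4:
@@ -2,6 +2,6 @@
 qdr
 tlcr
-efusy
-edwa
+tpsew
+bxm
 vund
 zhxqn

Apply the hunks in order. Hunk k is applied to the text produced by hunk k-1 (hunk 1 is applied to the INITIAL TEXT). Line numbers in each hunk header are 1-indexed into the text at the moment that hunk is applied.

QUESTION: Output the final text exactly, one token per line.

Hunk 1: at line 1 remove [lit] add [hiptp,arh,xavb] -> 9 lines: ccc qdr hiptp arh xavb bsr niuf vund zhxqn
Hunk 2: at line 2 remove [hiptp,arh,xavb] add [zjvv] -> 7 lines: ccc qdr zjvv bsr niuf vund zhxqn
Hunk 3: at line 1 remove [zjvv,bsr,niuf] add [tlcr,efusy,edwa] -> 7 lines: ccc qdr tlcr efusy edwa vund zhxqn
Hunk 4: at line 2 remove [efusy,edwa] add [tpsew,bxm] -> 7 lines: ccc qdr tlcr tpsew bxm vund zhxqn

Answer: ccc
qdr
tlcr
tpsew
bxm
vund
zhxqn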